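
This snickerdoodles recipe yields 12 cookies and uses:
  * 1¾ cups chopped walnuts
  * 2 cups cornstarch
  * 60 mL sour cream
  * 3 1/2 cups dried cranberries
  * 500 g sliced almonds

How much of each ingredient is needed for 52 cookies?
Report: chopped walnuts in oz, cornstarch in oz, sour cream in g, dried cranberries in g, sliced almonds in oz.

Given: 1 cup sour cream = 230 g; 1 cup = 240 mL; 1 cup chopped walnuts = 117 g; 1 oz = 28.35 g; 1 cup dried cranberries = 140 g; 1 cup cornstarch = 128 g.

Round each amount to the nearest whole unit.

Scaling factor: 52/12 = 13/3.
chopped walnuts: 1.75 cup × 13/3 × 117 g/cup ÷ 28.35 g/oz ≈ 31 oz
cornstarch: 2 cup × 13/3 × 128 g/cup ÷ 28.35 g/oz ≈ 39 oz
sour cream: 60 mL × 13/3 ÷ 240 mL/cup × 230 g/cup ≈ 249 g
dried cranberries: 3.5 cup × 13/3 × 140 g/cup ≈ 2123 g
sliced almonds: 500 g × 13/3 ÷ 28.35 g/oz ≈ 76 oz

chopped walnuts: 31 oz; cornstarch: 39 oz; sour cream: 249 g; dried cranberries: 2123 g; sliced almonds: 76 oz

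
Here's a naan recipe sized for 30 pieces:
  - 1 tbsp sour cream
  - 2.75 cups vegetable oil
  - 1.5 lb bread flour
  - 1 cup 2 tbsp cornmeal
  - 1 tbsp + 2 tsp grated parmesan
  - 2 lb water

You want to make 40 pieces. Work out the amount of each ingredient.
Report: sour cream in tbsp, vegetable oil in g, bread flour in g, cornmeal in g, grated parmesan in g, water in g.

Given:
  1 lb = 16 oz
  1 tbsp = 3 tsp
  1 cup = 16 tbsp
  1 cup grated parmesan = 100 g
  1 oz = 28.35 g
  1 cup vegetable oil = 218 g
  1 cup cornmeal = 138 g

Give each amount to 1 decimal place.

Scaling factor: 40/30 = 4/3.
sour cream: 1 tbsp × 4/3 ≈ 1.3 tbsp
vegetable oil: 2.75 cup × 4/3 × 218 g/cup ≈ 799.3 g
bread flour: 1.5 lb × 4/3 × 16 oz/lb × 28.35 g/oz = 907.2 g
cornmeal: (1 cup + 2 tbsp = 1.125 cup) × 4/3 × 138 g/cup = 207.0 g
grated parmesan: (1 tbsp + 2 tsp = 5/3 tbsp) × 4/3 ÷ 16 tbsp/cup × 100 g/cup ≈ 13.9 g
water: 2 lb × 4/3 × 16 oz/lb × 28.35 g/oz = 1209.6 g

sour cream: 1.3 tbsp; vegetable oil: 799.3 g; bread flour: 907.2 g; cornmeal: 207.0 g; grated parmesan: 13.9 g; water: 1209.6 g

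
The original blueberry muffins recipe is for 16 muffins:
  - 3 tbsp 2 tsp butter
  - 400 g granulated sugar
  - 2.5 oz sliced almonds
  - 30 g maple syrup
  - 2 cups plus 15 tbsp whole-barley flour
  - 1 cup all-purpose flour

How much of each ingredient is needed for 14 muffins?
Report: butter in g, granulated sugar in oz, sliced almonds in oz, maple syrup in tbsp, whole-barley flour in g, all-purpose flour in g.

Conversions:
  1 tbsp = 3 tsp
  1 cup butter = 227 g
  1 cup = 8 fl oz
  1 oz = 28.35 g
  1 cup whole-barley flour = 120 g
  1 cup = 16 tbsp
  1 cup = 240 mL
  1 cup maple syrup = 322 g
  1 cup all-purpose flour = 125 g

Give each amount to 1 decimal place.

butter: 45.5 g; granulated sugar: 12.3 oz; sliced almonds: 2.2 oz; maple syrup: 1.3 tbsp; whole-barley flour: 308.4 g; all-purpose flour: 109.4 g

Scaling factor: 14/16 = 7/8 = 0.875.
butter: (3 tbsp + 2 tsp = 11/3 tbsp) × 7/8 ÷ 16 tbsp/cup × 227 g/cup ≈ 45.5 g
granulated sugar: 400 g × 7/8 ÷ 28.35 g/oz ≈ 12.3 oz
sliced almonds: 2.5 oz × 7/8 ≈ 2.2 oz
maple syrup: 30 g × 7/8 ÷ 322 g/cup × 16 tbsp/cup ≈ 1.3 tbsp
whole-barley flour: (2 cup + 15 tbsp = 2.9375 cup) × 7/8 × 120 g/cup ≈ 308.4 g
all-purpose flour: 1 cup × 7/8 × 125 g/cup ≈ 109.4 g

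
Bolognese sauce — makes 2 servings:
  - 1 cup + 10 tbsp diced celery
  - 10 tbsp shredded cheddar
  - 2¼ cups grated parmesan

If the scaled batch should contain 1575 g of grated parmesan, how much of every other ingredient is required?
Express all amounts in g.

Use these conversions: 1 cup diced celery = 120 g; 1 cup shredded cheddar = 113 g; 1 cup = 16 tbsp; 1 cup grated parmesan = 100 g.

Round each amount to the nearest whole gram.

diced celery: 1365 g; shredded cheddar: 494 g

The original recipe has 225 g of grated parmesan, so the scaling factor is 1575 ÷ 225 = 7.
diced celery: (1 cup + 10 tbsp = 1.625 cup) × 7 × 120 g/cup = 1365 g
shredded cheddar: 10 tbsp × 7 ÷ 16 tbsp/cup × 113 g/cup ≈ 494 g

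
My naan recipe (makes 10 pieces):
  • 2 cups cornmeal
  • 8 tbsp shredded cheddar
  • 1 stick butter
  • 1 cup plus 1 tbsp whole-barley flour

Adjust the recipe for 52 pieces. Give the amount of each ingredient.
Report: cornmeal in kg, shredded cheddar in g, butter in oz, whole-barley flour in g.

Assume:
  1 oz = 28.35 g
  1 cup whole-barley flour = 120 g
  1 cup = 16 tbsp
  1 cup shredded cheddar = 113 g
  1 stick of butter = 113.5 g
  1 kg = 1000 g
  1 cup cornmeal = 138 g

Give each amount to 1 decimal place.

Scaling factor: 52/10 = 26/5 = 5.2.
cornmeal: 2 cup × 26/5 × 138 g/cup ÷ 1000 g/kg ≈ 1.4 kg
shredded cheddar: 8 tbsp × 26/5 ÷ 16 tbsp/cup × 113 g/cup = 293.8 g
butter: 1 stick × 26/5 × 113.5 g/stick ÷ 28.35 g/oz ≈ 20.8 oz
whole-barley flour: (1 cup + 1 tbsp = 1.0625 cup) × 26/5 × 120 g/cup = 663.0 g

cornmeal: 1.4 kg; shredded cheddar: 293.8 g; butter: 20.8 oz; whole-barley flour: 663.0 g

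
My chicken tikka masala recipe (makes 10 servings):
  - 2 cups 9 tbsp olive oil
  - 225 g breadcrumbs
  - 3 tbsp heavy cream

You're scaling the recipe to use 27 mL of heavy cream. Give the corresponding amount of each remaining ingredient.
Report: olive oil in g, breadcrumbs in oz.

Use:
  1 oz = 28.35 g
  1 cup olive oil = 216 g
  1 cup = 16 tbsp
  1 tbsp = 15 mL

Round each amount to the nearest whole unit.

The original recipe has 45 mL of heavy cream, so the scaling factor is 27 ÷ 45 = 3/5 = 0.6.
olive oil: (2 cup + 9 tbsp = 2.5625 cup) × 3/5 × 216 g/cup ≈ 332 g
breadcrumbs: 225 g × 3/5 ÷ 28.35 g/oz ≈ 5 oz

olive oil: 332 g; breadcrumbs: 5 oz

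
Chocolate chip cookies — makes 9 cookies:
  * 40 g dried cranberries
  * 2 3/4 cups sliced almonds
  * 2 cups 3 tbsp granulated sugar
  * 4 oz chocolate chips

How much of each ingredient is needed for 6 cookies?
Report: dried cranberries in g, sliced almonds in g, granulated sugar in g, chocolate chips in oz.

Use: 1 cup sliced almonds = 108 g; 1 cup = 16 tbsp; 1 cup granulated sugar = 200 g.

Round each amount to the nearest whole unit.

dried cranberries: 27 g; sliced almonds: 198 g; granulated sugar: 292 g; chocolate chips: 3 oz

Scaling factor: 6/9 = 2/3.
dried cranberries: 40 g × 2/3 ≈ 27 g
sliced almonds: 2.75 cup × 2/3 × 108 g/cup = 198 g
granulated sugar: (2 cup + 3 tbsp = 2.1875 cup) × 2/3 × 200 g/cup ≈ 292 g
chocolate chips: 4 oz × 2/3 ≈ 3 oz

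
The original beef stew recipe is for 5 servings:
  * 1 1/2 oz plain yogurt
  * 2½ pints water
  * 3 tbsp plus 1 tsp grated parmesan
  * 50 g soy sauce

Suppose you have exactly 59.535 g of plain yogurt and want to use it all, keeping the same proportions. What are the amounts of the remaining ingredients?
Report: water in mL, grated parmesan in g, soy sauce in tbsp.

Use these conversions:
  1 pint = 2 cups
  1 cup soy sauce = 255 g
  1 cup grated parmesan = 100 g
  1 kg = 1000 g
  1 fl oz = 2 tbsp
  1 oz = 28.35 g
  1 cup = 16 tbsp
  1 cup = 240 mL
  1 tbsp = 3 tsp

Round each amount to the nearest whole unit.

water: 1680 mL; grated parmesan: 29 g; soy sauce: 4 tbsp

The original recipe has 42.525 g of plain yogurt, so the scaling factor is 59.535 ÷ 42.525 = 7/5 = 1.4.
water: 2.5 pint × 7/5 × 2 cup/pint × 240 mL/cup = 1680 mL
grated parmesan: (3 tbsp + 1 tsp = 10/3 tbsp) × 7/5 ÷ 16 tbsp/cup × 100 g/cup ≈ 29 g
soy sauce: 50 g × 7/5 ÷ 255 g/cup × 16 tbsp/cup ≈ 4 tbsp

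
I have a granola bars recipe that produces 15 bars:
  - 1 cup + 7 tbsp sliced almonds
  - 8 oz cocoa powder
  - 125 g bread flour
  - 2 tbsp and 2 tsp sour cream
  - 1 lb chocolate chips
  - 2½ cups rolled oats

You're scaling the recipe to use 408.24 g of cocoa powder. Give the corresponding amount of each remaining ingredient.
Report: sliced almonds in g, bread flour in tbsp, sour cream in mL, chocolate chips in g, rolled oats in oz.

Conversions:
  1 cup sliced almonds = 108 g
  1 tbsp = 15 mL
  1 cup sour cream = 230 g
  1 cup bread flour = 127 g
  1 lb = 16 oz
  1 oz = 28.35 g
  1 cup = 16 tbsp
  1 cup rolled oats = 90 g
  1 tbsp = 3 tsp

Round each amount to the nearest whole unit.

sliced almonds: 279 g; bread flour: 28 tbsp; sour cream: 72 mL; chocolate chips: 816 g; rolled oats: 14 oz

The original recipe has 226.8 g of cocoa powder, so the scaling factor is 408.24 ÷ 226.8 = 9/5 = 1.8.
sliced almonds: (1 cup + 7 tbsp = 1.4375 cup) × 9/5 × 108 g/cup ≈ 279 g
bread flour: 125 g × 9/5 ÷ 127 g/cup × 16 tbsp/cup ≈ 28 tbsp
sour cream: (2 tbsp + 2 tsp = 8/3 tbsp) × 9/5 × 15 mL/tbsp = 72 mL
chocolate chips: 1 lb × 9/5 × 16 oz/lb × 28.35 g/oz ≈ 816 g
rolled oats: 2.5 cup × 9/5 × 90 g/cup ÷ 28.35 g/oz ≈ 14 oz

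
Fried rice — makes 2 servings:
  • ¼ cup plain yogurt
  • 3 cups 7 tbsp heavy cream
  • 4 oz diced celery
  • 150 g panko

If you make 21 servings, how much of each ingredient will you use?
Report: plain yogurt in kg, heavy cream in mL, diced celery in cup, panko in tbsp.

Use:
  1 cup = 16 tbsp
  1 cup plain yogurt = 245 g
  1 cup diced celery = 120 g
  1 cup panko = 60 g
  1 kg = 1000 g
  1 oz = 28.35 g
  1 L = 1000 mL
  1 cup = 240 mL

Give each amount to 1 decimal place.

plain yogurt: 0.6 kg; heavy cream: 8662.5 mL; diced celery: 9.9 cup; panko: 420.0 tbsp

Scaling factor: 21/2 = 10.5.
plain yogurt: 0.25 cup × 21/2 × 245 g/cup ÷ 1000 g/kg ≈ 0.6 kg
heavy cream: (3 cup + 7 tbsp = 3.4375 cup) × 21/2 × 240 mL/cup = 8662.5 mL
diced celery: 4 oz × 21/2 × 28.35 g/oz ÷ 120 g/cup ≈ 9.9 cup
panko: 150 g × 21/2 ÷ 60 g/cup × 16 tbsp/cup = 420.0 tbsp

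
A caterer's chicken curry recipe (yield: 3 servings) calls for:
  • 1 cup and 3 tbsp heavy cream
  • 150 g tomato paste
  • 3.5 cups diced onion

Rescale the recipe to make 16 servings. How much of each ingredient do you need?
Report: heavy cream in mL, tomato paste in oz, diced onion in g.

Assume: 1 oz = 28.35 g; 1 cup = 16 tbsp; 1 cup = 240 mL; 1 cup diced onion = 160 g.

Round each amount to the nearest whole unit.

heavy cream: 1520 mL; tomato paste: 28 oz; diced onion: 2987 g

Scaling factor: 16/3.
heavy cream: (1 cup + 3 tbsp = 1.1875 cup) × 16/3 × 240 mL/cup = 1520 mL
tomato paste: 150 g × 16/3 ÷ 28.35 g/oz ≈ 28 oz
diced onion: 3.5 cup × 16/3 × 160 g/cup ≈ 2987 g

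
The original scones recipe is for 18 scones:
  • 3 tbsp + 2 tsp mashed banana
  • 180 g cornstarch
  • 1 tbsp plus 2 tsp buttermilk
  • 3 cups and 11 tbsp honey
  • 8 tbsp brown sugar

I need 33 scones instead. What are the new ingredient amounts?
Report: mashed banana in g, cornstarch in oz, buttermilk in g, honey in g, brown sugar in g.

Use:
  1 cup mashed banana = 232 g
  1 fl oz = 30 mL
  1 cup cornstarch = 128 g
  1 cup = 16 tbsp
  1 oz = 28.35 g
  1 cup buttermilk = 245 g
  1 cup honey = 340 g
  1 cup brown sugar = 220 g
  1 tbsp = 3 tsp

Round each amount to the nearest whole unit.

Scaling factor: 33/18 = 11/6.
mashed banana: (3 tbsp + 2 tsp = 11/3 tbsp) × 11/6 ÷ 16 tbsp/cup × 232 g/cup ≈ 97 g
cornstarch: 180 g × 11/6 ÷ 28.35 g/oz ≈ 12 oz
buttermilk: (1 tbsp + 2 tsp = 5/3 tbsp) × 11/6 ÷ 16 tbsp/cup × 245 g/cup ≈ 47 g
honey: (3 cup + 11 tbsp = 3.6875 cup) × 11/6 × 340 g/cup ≈ 2299 g
brown sugar: 8 tbsp × 11/6 ÷ 16 tbsp/cup × 220 g/cup ≈ 202 g

mashed banana: 97 g; cornstarch: 12 oz; buttermilk: 47 g; honey: 2299 g; brown sugar: 202 g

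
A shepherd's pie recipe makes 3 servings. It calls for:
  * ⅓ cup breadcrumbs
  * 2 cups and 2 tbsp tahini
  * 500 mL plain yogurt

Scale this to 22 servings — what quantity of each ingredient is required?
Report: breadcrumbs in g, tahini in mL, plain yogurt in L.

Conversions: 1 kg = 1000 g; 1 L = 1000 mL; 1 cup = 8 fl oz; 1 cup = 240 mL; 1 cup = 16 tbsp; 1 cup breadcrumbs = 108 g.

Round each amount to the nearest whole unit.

Scaling factor: 22/3.
breadcrumbs: 1/3 cup × 22/3 × 108 g/cup = 264 g
tahini: (2 cup + 2 tbsp = 2.125 cup) × 22/3 × 240 mL/cup = 3740 mL
plain yogurt: 500 mL × 22/3 ÷ 1000 mL/L ≈ 4 L

breadcrumbs: 264 g; tahini: 3740 mL; plain yogurt: 4 L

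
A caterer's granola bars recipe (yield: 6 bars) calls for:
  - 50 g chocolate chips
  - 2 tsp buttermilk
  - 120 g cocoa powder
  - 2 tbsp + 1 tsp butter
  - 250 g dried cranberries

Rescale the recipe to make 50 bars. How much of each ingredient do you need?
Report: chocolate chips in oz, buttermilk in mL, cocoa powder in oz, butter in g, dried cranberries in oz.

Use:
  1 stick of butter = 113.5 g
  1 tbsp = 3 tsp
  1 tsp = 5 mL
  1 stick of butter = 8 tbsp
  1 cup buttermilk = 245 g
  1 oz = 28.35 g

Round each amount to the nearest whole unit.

Scaling factor: 50/6 = 25/3.
chocolate chips: 50 g × 25/3 ÷ 28.35 g/oz ≈ 15 oz
buttermilk: 2 tsp × 25/3 × 5 mL/tsp ≈ 83 mL
cocoa powder: 120 g × 25/3 ÷ 28.35 g/oz ≈ 35 oz
butter: (2 tbsp + 1 tsp = 7/3 tbsp) × 25/3 ÷ 8 tbsp/stick × 113.5 g/stick ≈ 276 g
dried cranberries: 250 g × 25/3 ÷ 28.35 g/oz ≈ 73 oz

chocolate chips: 15 oz; buttermilk: 83 mL; cocoa powder: 35 oz; butter: 276 g; dried cranberries: 73 oz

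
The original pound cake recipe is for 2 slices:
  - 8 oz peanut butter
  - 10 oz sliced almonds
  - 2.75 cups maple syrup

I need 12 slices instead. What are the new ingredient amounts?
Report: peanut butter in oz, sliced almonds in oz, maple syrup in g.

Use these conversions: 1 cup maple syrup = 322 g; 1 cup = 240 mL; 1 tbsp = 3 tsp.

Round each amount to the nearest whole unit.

peanut butter: 48 oz; sliced almonds: 60 oz; maple syrup: 5313 g

Scaling factor: 12/2 = 6.
peanut butter: 8 oz × 6 = 48 oz
sliced almonds: 10 oz × 6 = 60 oz
maple syrup: 2.75 cup × 6 × 322 g/cup = 5313 g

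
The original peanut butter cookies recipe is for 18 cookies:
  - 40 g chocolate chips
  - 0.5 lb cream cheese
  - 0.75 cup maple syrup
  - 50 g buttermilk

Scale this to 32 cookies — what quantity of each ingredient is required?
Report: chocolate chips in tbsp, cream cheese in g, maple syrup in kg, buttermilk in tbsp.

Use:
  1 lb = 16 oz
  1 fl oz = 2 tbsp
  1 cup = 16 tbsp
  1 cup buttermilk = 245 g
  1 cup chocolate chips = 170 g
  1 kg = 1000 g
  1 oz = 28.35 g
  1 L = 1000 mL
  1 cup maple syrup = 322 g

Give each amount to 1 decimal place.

chocolate chips: 6.7 tbsp; cream cheese: 403.2 g; maple syrup: 0.4 kg; buttermilk: 5.8 tbsp

Scaling factor: 32/18 = 16/9.
chocolate chips: 40 g × 16/9 ÷ 170 g/cup × 16 tbsp/cup ≈ 6.7 tbsp
cream cheese: 0.5 lb × 16/9 × 16 oz/lb × 28.35 g/oz = 403.2 g
maple syrup: 0.75 cup × 16/9 × 322 g/cup ÷ 1000 g/kg ≈ 0.4 kg
buttermilk: 50 g × 16/9 ÷ 245 g/cup × 16 tbsp/cup ≈ 5.8 tbsp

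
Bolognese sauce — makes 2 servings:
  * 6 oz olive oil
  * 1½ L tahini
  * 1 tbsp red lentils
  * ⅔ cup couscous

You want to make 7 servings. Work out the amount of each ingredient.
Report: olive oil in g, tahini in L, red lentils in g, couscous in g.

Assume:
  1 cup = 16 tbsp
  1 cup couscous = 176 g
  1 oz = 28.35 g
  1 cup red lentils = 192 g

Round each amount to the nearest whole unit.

Scaling factor: 7/2 = 3.5.
olive oil: 6 oz × 7/2 × 28.35 g/oz ≈ 595 g
tahini: 1.5 L × 7/2 ≈ 5 L
red lentils: 1 tbsp × 7/2 ÷ 16 tbsp/cup × 192 g/cup = 42 g
couscous: 2/3 cup × 7/2 × 176 g/cup ≈ 411 g

olive oil: 595 g; tahini: 5 L; red lentils: 42 g; couscous: 411 g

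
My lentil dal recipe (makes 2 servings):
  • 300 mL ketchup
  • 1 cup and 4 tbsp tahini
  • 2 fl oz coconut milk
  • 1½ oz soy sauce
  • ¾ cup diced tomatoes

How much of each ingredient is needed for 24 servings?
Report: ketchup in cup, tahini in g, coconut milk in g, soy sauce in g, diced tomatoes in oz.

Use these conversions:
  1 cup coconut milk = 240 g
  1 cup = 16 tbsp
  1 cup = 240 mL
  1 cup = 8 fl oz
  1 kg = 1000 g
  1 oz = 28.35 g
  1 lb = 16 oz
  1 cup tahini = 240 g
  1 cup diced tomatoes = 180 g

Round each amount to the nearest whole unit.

ketchup: 15 cup; tahini: 3600 g; coconut milk: 720 g; soy sauce: 510 g; diced tomatoes: 57 oz

Scaling factor: 24/2 = 12.
ketchup: 300 mL × 12 ÷ 240 mL/cup = 15 cup
tahini: (1 cup + 4 tbsp = 1.25 cup) × 12 × 240 g/cup = 3600 g
coconut milk: 2 fl oz × 12 ÷ 8 fl oz/cup × 240 g/cup = 720 g
soy sauce: 1.5 oz × 12 × 28.35 g/oz ≈ 510 g
diced tomatoes: 0.75 cup × 12 × 180 g/cup ÷ 28.35 g/oz ≈ 57 oz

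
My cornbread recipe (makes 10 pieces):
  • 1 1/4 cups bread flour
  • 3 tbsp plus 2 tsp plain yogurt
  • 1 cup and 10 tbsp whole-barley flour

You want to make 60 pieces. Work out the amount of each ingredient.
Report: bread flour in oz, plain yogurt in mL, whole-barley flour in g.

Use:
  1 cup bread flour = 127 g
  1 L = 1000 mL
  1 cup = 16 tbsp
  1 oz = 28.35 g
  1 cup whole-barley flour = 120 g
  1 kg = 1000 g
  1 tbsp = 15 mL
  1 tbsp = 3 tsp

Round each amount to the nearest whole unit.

bread flour: 34 oz; plain yogurt: 330 mL; whole-barley flour: 1170 g

Scaling factor: 60/10 = 6.
bread flour: 1.25 cup × 6 × 127 g/cup ÷ 28.35 g/oz ≈ 34 oz
plain yogurt: (3 tbsp + 2 tsp = 11/3 tbsp) × 6 × 15 mL/tbsp = 330 mL
whole-barley flour: (1 cup + 10 tbsp = 1.625 cup) × 6 × 120 g/cup = 1170 g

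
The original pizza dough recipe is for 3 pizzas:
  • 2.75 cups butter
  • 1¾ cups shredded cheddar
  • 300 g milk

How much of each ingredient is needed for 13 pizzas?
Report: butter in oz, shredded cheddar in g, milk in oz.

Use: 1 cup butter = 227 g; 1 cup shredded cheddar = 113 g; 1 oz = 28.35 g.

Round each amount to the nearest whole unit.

Scaling factor: 13/3.
butter: 2.75 cup × 13/3 × 227 g/cup ÷ 28.35 g/oz ≈ 95 oz
shredded cheddar: 1.75 cup × 13/3 × 113 g/cup ≈ 857 g
milk: 300 g × 13/3 ÷ 28.35 g/oz ≈ 46 oz

butter: 95 oz; shredded cheddar: 857 g; milk: 46 oz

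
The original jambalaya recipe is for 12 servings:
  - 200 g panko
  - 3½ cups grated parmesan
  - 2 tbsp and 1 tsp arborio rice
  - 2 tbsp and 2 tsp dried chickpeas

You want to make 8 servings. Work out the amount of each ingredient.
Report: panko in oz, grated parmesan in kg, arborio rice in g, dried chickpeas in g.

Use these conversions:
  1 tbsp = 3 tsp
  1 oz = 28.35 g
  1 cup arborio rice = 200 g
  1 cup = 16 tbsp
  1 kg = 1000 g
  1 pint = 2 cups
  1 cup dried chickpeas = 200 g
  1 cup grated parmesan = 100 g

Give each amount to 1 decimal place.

Scaling factor: 8/12 = 2/3.
panko: 200 g × 2/3 ÷ 28.35 g/oz ≈ 4.7 oz
grated parmesan: 3.5 cup × 2/3 × 100 g/cup ÷ 1000 g/kg ≈ 0.2 kg
arborio rice: (2 tbsp + 1 tsp = 7/3 tbsp) × 2/3 ÷ 16 tbsp/cup × 200 g/cup ≈ 19.4 g
dried chickpeas: (2 tbsp + 2 tsp = 8/3 tbsp) × 2/3 ÷ 16 tbsp/cup × 200 g/cup ≈ 22.2 g

panko: 4.7 oz; grated parmesan: 0.2 kg; arborio rice: 19.4 g; dried chickpeas: 22.2 g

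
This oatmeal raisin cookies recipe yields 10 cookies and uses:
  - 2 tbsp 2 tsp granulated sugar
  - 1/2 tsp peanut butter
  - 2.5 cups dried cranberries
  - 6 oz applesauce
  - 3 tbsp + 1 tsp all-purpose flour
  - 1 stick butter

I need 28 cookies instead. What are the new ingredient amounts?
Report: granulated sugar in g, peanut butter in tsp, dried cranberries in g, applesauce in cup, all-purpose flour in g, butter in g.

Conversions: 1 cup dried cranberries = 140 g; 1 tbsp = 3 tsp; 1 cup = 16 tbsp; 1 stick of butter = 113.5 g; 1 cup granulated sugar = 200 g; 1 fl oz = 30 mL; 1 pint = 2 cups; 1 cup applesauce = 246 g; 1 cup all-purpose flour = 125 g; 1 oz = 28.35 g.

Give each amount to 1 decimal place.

Scaling factor: 28/10 = 14/5 = 2.8.
granulated sugar: (2 tbsp + 2 tsp = 8/3 tbsp) × 14/5 ÷ 16 tbsp/cup × 200 g/cup ≈ 93.3 g
peanut butter: 0.5 tsp × 14/5 = 1.4 tsp
dried cranberries: 2.5 cup × 14/5 × 140 g/cup = 980.0 g
applesauce: 6 oz × 14/5 × 28.35 g/oz ÷ 246 g/cup ≈ 1.9 cup
all-purpose flour: (3 tbsp + 1 tsp = 10/3 tbsp) × 14/5 ÷ 16 tbsp/cup × 125 g/cup ≈ 72.9 g
butter: 1 stick × 14/5 × 113.5 g/stick = 317.8 g

granulated sugar: 93.3 g; peanut butter: 1.4 tsp; dried cranberries: 980.0 g; applesauce: 1.9 cup; all-purpose flour: 72.9 g; butter: 317.8 g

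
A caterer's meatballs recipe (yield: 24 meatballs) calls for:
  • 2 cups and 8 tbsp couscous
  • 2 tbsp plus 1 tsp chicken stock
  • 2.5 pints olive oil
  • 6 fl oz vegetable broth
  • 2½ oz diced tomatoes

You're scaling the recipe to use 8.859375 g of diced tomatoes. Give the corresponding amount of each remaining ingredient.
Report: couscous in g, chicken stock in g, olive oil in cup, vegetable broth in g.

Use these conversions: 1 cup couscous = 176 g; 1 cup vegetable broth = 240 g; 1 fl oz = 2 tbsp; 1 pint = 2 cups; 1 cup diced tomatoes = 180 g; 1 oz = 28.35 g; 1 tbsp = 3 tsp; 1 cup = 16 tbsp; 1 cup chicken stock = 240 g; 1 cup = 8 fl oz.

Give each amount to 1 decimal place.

The original recipe has 70.875 g of diced tomatoes, so the scaling factor is 8.859375 ÷ 70.875 = 1/8 = 0.125.
couscous: (2 cup + 8 tbsp = 2.5 cup) × 1/8 × 176 g/cup = 55.0 g
chicken stock: (2 tbsp + 1 tsp = 7/3 tbsp) × 1/8 ÷ 16 tbsp/cup × 240 g/cup ≈ 4.4 g
olive oil: 2.5 pint × 1/8 × 2 cup/pint ≈ 0.6 cup
vegetable broth: 6 fl oz × 1/8 ÷ 8 fl oz/cup × 240 g/cup = 22.5 g

couscous: 55.0 g; chicken stock: 4.4 g; olive oil: 0.6 cup; vegetable broth: 22.5 g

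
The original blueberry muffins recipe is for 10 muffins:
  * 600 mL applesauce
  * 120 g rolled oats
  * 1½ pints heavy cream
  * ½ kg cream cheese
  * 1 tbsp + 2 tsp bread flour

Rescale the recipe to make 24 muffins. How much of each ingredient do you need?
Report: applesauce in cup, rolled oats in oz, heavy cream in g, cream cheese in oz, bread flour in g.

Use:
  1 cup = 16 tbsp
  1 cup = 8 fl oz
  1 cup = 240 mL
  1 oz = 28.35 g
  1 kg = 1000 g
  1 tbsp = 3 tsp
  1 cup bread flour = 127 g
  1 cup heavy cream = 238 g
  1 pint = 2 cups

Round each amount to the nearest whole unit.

Scaling factor: 24/10 = 12/5 = 2.4.
applesauce: 600 mL × 12/5 ÷ 240 mL/cup = 6 cup
rolled oats: 120 g × 12/5 ÷ 28.35 g/oz ≈ 10 oz
heavy cream: 1.5 pint × 12/5 × 2 cup/pint × 238 g/cup ≈ 1714 g
cream cheese: 0.5 kg × 12/5 × 1000 g/kg ÷ 28.35 g/oz ≈ 42 oz
bread flour: (1 tbsp + 2 tsp = 5/3 tbsp) × 12/5 ÷ 16 tbsp/cup × 127 g/cup ≈ 32 g

applesauce: 6 cup; rolled oats: 10 oz; heavy cream: 1714 g; cream cheese: 42 oz; bread flour: 32 g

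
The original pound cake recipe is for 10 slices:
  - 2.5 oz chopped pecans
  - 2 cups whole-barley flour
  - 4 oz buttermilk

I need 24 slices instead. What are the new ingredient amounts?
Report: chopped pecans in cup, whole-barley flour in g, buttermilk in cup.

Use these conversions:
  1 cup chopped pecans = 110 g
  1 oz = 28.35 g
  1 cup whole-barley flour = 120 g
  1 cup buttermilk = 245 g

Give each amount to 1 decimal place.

chopped pecans: 1.5 cup; whole-barley flour: 576.0 g; buttermilk: 1.1 cup

Scaling factor: 24/10 = 12/5 = 2.4.
chopped pecans: 2.5 oz × 12/5 × 28.35 g/oz ÷ 110 g/cup ≈ 1.5 cup
whole-barley flour: 2 cup × 12/5 × 120 g/cup = 576.0 g
buttermilk: 4 oz × 12/5 × 28.35 g/oz ÷ 245 g/cup ≈ 1.1 cup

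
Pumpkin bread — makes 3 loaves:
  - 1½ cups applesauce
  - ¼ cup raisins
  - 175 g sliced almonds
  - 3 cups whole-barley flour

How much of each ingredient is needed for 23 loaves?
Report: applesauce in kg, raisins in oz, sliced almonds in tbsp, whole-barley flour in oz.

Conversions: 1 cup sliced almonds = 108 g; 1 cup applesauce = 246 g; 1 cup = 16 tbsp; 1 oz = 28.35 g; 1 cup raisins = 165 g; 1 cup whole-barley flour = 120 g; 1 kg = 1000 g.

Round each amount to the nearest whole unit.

applesauce: 3 kg; raisins: 11 oz; sliced almonds: 199 tbsp; whole-barley flour: 97 oz

Scaling factor: 23/3.
applesauce: 1.5 cup × 23/3 × 246 g/cup ÷ 1000 g/kg ≈ 3 kg
raisins: 0.25 cup × 23/3 × 165 g/cup ÷ 28.35 g/oz ≈ 11 oz
sliced almonds: 175 g × 23/3 ÷ 108 g/cup × 16 tbsp/cup ≈ 199 tbsp
whole-barley flour: 3 cup × 23/3 × 120 g/cup ÷ 28.35 g/oz ≈ 97 oz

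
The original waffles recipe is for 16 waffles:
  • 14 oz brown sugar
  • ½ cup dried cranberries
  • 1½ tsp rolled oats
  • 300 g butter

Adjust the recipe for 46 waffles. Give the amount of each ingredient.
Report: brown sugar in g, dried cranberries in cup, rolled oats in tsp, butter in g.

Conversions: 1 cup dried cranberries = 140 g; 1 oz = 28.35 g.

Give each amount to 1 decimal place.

Scaling factor: 46/16 = 23/8 = 2.875.
brown sugar: 14 oz × 23/8 × 28.35 g/oz ≈ 1141.1 g
dried cranberries: 0.5 cup × 23/8 ≈ 1.4 cup
rolled oats: 1.5 tsp × 23/8 ≈ 4.3 tsp
butter: 300 g × 23/8 = 862.5 g

brown sugar: 1141.1 g; dried cranberries: 1.4 cup; rolled oats: 4.3 tsp; butter: 862.5 g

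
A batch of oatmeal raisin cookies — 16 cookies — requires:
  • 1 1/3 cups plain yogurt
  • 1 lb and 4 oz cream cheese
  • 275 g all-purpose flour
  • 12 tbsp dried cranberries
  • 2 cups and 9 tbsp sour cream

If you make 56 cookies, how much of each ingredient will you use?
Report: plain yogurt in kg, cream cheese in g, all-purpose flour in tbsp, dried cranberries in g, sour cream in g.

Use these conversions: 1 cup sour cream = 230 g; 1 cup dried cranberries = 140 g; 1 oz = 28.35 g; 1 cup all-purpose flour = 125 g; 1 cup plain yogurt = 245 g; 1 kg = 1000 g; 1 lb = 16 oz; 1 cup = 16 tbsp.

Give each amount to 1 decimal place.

plain yogurt: 1.1 kg; cream cheese: 1984.5 g; all-purpose flour: 123.2 tbsp; dried cranberries: 367.5 g; sour cream: 2062.8 g

Scaling factor: 56/16 = 7/2 = 3.5.
plain yogurt: 4/3 cup × 7/2 × 245 g/cup ÷ 1000 g/kg ≈ 1.1 kg
cream cheese: (1 lb + 4 oz = 1.25 lb) × 7/2 × 16 oz/lb × 28.35 g/oz = 1984.5 g
all-purpose flour: 275 g × 7/2 ÷ 125 g/cup × 16 tbsp/cup = 123.2 tbsp
dried cranberries: 12 tbsp × 7/2 ÷ 16 tbsp/cup × 140 g/cup = 367.5 g
sour cream: (2 cup + 9 tbsp = 2.5625 cup) × 7/2 × 230 g/cup ≈ 2062.8 g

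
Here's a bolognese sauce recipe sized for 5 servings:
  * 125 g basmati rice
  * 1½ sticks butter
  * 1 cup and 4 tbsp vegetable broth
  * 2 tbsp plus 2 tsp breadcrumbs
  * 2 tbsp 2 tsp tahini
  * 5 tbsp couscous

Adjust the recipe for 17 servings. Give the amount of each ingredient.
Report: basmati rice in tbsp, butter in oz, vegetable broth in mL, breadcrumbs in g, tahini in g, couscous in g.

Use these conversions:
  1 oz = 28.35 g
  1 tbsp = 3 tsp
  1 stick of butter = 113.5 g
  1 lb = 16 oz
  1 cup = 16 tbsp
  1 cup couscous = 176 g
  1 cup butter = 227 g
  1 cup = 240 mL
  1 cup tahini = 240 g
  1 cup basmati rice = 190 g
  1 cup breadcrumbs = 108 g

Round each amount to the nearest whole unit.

Scaling factor: 17/5 = 3.4.
basmati rice: 125 g × 17/5 ÷ 190 g/cup × 16 tbsp/cup ≈ 36 tbsp
butter: 1.5 stick × 17/5 × 113.5 g/stick ÷ 28.35 g/oz ≈ 20 oz
vegetable broth: (1 cup + 4 tbsp = 1.25 cup) × 17/5 × 240 mL/cup = 1020 mL
breadcrumbs: (2 tbsp + 2 tsp = 8/3 tbsp) × 17/5 ÷ 16 tbsp/cup × 108 g/cup ≈ 61 g
tahini: (2 tbsp + 2 tsp = 8/3 tbsp) × 17/5 ÷ 16 tbsp/cup × 240 g/cup = 136 g
couscous: 5 tbsp × 17/5 ÷ 16 tbsp/cup × 176 g/cup = 187 g

basmati rice: 36 tbsp; butter: 20 oz; vegetable broth: 1020 mL; breadcrumbs: 61 g; tahini: 136 g; couscous: 187 g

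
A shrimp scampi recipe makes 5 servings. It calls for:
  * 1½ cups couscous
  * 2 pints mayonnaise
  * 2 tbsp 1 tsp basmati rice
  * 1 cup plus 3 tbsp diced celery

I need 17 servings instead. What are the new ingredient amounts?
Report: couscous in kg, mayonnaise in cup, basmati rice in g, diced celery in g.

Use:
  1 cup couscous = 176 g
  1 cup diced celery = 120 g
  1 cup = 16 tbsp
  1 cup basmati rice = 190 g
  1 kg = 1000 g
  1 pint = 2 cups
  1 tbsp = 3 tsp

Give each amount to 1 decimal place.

couscous: 0.9 kg; mayonnaise: 13.6 cup; basmati rice: 94.2 g; diced celery: 484.5 g

Scaling factor: 17/5 = 3.4.
couscous: 1.5 cup × 17/5 × 176 g/cup ÷ 1000 g/kg ≈ 0.9 kg
mayonnaise: 2 pint × 17/5 × 2 cup/pint = 13.6 cup
basmati rice: (2 tbsp + 1 tsp = 7/3 tbsp) × 17/5 ÷ 16 tbsp/cup × 190 g/cup ≈ 94.2 g
diced celery: (1 cup + 3 tbsp = 1.1875 cup) × 17/5 × 120 g/cup = 484.5 g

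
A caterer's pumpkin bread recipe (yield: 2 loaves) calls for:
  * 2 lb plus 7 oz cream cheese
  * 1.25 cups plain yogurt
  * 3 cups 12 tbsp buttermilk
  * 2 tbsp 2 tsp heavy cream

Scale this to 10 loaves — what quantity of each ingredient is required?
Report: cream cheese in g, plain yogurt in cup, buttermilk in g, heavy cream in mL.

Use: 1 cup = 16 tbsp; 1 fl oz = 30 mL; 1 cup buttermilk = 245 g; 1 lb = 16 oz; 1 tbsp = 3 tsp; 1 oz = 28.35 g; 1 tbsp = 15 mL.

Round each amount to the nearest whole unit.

Scaling factor: 10/2 = 5.
cream cheese: (2 lb + 7 oz = 2.4375 lb) × 5 × 16 oz/lb × 28.35 g/oz ≈ 5528 g
plain yogurt: 1.25 cup × 5 ≈ 6 cup
buttermilk: (3 cup + 12 tbsp = 3.75 cup) × 5 × 245 g/cup ≈ 4594 g
heavy cream: (2 tbsp + 2 tsp = 8/3 tbsp) × 5 × 15 mL/tbsp = 200 mL

cream cheese: 5528 g; plain yogurt: 6 cup; buttermilk: 4594 g; heavy cream: 200 mL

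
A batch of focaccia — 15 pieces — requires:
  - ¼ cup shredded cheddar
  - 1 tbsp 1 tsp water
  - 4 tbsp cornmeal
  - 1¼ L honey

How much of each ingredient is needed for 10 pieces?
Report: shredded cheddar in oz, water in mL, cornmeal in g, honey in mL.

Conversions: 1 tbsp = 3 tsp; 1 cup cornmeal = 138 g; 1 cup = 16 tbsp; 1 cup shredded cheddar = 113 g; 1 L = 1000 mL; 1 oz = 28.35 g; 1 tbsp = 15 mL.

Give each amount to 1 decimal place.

Scaling factor: 10/15 = 2/3.
shredded cheddar: 0.25 cup × 2/3 × 113 g/cup ÷ 28.35 g/oz ≈ 0.7 oz
water: (1 tbsp + 1 tsp = 4/3 tbsp) × 2/3 × 15 mL/tbsp ≈ 13.3 mL
cornmeal: 4 tbsp × 2/3 ÷ 16 tbsp/cup × 138 g/cup = 23.0 g
honey: 1.25 L × 2/3 × 1000 mL/L ≈ 833.3 mL

shredded cheddar: 0.7 oz; water: 13.3 mL; cornmeal: 23.0 g; honey: 833.3 mL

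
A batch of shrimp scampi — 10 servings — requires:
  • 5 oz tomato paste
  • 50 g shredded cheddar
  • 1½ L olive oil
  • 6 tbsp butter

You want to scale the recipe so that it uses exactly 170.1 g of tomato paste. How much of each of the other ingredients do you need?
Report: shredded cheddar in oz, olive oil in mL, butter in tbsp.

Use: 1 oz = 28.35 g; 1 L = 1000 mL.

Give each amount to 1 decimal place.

shredded cheddar: 2.1 oz; olive oil: 1800.0 mL; butter: 7.2 tbsp

The original recipe has 141.75 g of tomato paste, so the scaling factor is 170.1 ÷ 141.75 = 6/5 = 1.2.
shredded cheddar: 50 g × 6/5 ÷ 28.35 g/oz ≈ 2.1 oz
olive oil: 1.5 L × 6/5 × 1000 mL/L = 1800.0 mL
butter: 6 tbsp × 6/5 = 7.2 tbsp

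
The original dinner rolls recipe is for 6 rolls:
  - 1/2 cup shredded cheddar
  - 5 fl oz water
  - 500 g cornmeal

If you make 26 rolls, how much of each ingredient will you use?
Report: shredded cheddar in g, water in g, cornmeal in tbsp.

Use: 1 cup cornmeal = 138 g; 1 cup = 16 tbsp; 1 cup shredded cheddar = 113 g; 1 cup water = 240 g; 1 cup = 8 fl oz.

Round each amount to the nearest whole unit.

Scaling factor: 26/6 = 13/3.
shredded cheddar: 0.5 cup × 13/3 × 113 g/cup ≈ 245 g
water: 5 fl oz × 13/3 ÷ 8 fl oz/cup × 240 g/cup = 650 g
cornmeal: 500 g × 13/3 ÷ 138 g/cup × 16 tbsp/cup ≈ 251 tbsp

shredded cheddar: 245 g; water: 650 g; cornmeal: 251 tbsp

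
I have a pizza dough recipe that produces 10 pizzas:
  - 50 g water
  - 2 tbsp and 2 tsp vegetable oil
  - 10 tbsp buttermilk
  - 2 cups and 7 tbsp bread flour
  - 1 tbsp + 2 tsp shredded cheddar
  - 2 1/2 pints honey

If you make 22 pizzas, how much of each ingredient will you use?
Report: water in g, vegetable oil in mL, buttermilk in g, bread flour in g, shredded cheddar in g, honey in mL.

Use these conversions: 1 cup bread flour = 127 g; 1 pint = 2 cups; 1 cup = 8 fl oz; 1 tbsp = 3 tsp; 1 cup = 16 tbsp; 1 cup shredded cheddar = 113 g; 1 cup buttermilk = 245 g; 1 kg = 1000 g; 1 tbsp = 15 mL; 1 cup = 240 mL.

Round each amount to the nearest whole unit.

Scaling factor: 22/10 = 11/5 = 2.2.
water: 50 g × 11/5 = 110 g
vegetable oil: (2 tbsp + 2 tsp = 8/3 tbsp) × 11/5 × 15 mL/tbsp = 88 mL
buttermilk: 10 tbsp × 11/5 ÷ 16 tbsp/cup × 245 g/cup ≈ 337 g
bread flour: (2 cup + 7 tbsp = 2.4375 cup) × 11/5 × 127 g/cup ≈ 681 g
shredded cheddar: (1 tbsp + 2 tsp = 5/3 tbsp) × 11/5 ÷ 16 tbsp/cup × 113 g/cup ≈ 26 g
honey: 2.5 pint × 11/5 × 2 cup/pint × 240 mL/cup = 2640 mL

water: 110 g; vegetable oil: 88 mL; buttermilk: 337 g; bread flour: 681 g; shredded cheddar: 26 g; honey: 2640 mL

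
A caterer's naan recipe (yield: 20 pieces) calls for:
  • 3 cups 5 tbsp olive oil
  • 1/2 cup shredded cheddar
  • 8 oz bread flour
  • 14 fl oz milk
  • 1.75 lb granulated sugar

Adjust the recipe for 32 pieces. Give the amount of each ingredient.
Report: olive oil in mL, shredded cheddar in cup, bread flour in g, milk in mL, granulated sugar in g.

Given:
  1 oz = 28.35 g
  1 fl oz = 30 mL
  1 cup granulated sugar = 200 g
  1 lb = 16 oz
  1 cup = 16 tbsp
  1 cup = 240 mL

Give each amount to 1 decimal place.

Scaling factor: 32/20 = 8/5 = 1.6.
olive oil: (3 cup + 5 tbsp = 3.3125 cup) × 8/5 × 240 mL/cup = 1272.0 mL
shredded cheddar: 0.5 cup × 8/5 = 0.8 cup
bread flour: 8 oz × 8/5 × 28.35 g/oz ≈ 362.9 g
milk: 14 fl oz × 8/5 × 30 mL/fl oz = 672.0 mL
granulated sugar: 1.75 lb × 8/5 × 16 oz/lb × 28.35 g/oz ≈ 1270.1 g

olive oil: 1272.0 mL; shredded cheddar: 0.8 cup; bread flour: 362.9 g; milk: 672.0 mL; granulated sugar: 1270.1 g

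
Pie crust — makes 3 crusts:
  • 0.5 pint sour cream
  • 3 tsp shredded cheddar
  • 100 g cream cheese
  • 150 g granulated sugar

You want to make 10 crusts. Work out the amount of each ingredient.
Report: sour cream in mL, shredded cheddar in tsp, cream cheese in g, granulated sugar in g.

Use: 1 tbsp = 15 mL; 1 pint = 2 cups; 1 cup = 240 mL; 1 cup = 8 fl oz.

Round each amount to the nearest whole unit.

Scaling factor: 10/3.
sour cream: 0.5 pint × 10/3 × 2 cup/pint × 240 mL/cup = 800 mL
shredded cheddar: 3 tsp × 10/3 = 10 tsp
cream cheese: 100 g × 10/3 ≈ 333 g
granulated sugar: 150 g × 10/3 = 500 g

sour cream: 800 mL; shredded cheddar: 10 tsp; cream cheese: 333 g; granulated sugar: 500 g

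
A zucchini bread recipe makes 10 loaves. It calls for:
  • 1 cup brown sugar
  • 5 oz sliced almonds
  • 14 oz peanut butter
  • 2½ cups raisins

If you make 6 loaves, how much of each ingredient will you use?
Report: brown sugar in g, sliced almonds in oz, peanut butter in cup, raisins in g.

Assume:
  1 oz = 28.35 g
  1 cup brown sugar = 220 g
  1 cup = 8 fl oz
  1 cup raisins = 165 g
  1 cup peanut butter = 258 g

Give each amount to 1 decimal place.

Scaling factor: 6/10 = 3/5 = 0.6.
brown sugar: 1 cup × 3/5 × 220 g/cup = 132.0 g
sliced almonds: 5 oz × 3/5 = 3.0 oz
peanut butter: 14 oz × 3/5 × 28.35 g/oz ÷ 258 g/cup ≈ 0.9 cup
raisins: 2.5 cup × 3/5 × 165 g/cup = 247.5 g

brown sugar: 132.0 g; sliced almonds: 3.0 oz; peanut butter: 0.9 cup; raisins: 247.5 g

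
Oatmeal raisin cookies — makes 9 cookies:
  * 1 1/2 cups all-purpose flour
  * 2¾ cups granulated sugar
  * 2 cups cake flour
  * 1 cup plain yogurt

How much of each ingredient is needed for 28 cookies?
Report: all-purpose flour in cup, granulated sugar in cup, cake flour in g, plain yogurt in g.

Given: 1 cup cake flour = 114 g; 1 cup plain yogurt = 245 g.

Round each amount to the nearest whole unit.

all-purpose flour: 5 cup; granulated sugar: 9 cup; cake flour: 709 g; plain yogurt: 762 g

Scaling factor: 28/9.
all-purpose flour: 1.5 cup × 28/9 ≈ 5 cup
granulated sugar: 2.75 cup × 28/9 ≈ 9 cup
cake flour: 2 cup × 28/9 × 114 g/cup ≈ 709 g
plain yogurt: 1 cup × 28/9 × 245 g/cup ≈ 762 g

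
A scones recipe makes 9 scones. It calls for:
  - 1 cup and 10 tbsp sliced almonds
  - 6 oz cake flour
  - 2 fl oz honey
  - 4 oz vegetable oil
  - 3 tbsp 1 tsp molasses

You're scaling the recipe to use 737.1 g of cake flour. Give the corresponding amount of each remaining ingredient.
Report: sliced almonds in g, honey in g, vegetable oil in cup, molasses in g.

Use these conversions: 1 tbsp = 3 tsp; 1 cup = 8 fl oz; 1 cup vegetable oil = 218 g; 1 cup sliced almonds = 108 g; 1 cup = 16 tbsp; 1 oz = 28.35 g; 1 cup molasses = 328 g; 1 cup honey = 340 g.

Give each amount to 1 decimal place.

sliced almonds: 760.5 g; honey: 368.3 g; vegetable oil: 2.3 cup; molasses: 296.1 g

The original recipe has 170.1 g of cake flour, so the scaling factor is 737.1 ÷ 170.1 = 13/3.
sliced almonds: (1 cup + 10 tbsp = 1.625 cup) × 13/3 × 108 g/cup = 760.5 g
honey: 2 fl oz × 13/3 ÷ 8 fl oz/cup × 340 g/cup ≈ 368.3 g
vegetable oil: 4 oz × 13/3 × 28.35 g/oz ÷ 218 g/cup ≈ 2.3 cup
molasses: (3 tbsp + 1 tsp = 10/3 tbsp) × 13/3 ÷ 16 tbsp/cup × 328 g/cup ≈ 296.1 g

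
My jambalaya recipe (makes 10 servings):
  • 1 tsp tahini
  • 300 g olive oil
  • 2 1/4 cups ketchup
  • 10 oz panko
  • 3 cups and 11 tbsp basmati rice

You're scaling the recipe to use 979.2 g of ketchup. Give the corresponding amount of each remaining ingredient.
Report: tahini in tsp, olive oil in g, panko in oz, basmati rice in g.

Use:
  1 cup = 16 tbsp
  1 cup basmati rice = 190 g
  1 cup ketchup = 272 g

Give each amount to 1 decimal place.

tahini: 1.6 tsp; olive oil: 480.0 g; panko: 16.0 oz; basmati rice: 1121.0 g

The original recipe has 612 g of ketchup, so the scaling factor is 979.2 ÷ 612 = 8/5 = 1.6.
tahini: 1 tsp × 8/5 = 1.6 tsp
olive oil: 300 g × 8/5 = 480.0 g
panko: 10 oz × 8/5 = 16.0 oz
basmati rice: (3 cup + 11 tbsp = 3.6875 cup) × 8/5 × 190 g/cup = 1121.0 g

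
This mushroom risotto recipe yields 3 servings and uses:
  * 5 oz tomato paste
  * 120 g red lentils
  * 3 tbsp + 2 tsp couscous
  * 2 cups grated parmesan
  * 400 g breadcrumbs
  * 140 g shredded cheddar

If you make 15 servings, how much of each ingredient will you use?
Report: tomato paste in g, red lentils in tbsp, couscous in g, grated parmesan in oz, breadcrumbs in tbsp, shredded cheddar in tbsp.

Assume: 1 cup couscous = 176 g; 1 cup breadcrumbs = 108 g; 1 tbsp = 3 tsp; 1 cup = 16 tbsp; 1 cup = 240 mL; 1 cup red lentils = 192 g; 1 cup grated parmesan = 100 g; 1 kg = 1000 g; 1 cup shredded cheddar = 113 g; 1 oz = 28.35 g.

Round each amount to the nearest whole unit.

Scaling factor: 15/3 = 5.
tomato paste: 5 oz × 5 × 28.35 g/oz ≈ 709 g
red lentils: 120 g × 5 ÷ 192 g/cup × 16 tbsp/cup = 50 tbsp
couscous: (3 tbsp + 2 tsp = 11/3 tbsp) × 5 ÷ 16 tbsp/cup × 176 g/cup ≈ 202 g
grated parmesan: 2 cup × 5 × 100 g/cup ÷ 28.35 g/oz ≈ 35 oz
breadcrumbs: 400 g × 5 ÷ 108 g/cup × 16 tbsp/cup ≈ 296 tbsp
shredded cheddar: 140 g × 5 ÷ 113 g/cup × 16 tbsp/cup ≈ 99 tbsp

tomato paste: 709 g; red lentils: 50 tbsp; couscous: 202 g; grated parmesan: 35 oz; breadcrumbs: 296 tbsp; shredded cheddar: 99 tbsp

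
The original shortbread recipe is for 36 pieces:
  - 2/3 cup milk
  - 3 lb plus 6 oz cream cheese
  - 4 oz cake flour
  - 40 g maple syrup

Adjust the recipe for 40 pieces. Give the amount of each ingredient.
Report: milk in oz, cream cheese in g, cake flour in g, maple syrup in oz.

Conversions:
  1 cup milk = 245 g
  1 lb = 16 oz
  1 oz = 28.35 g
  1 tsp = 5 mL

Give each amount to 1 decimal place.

milk: 6.4 oz; cream cheese: 1701.0 g; cake flour: 126.0 g; maple syrup: 1.6 oz

Scaling factor: 40/36 = 10/9.
milk: 2/3 cup × 10/9 × 245 g/cup ÷ 28.35 g/oz ≈ 6.4 oz
cream cheese: (3 lb + 6 oz = 3.375 lb) × 10/9 × 16 oz/lb × 28.35 g/oz = 1701.0 g
cake flour: 4 oz × 10/9 × 28.35 g/oz = 126.0 g
maple syrup: 40 g × 10/9 ÷ 28.35 g/oz ≈ 1.6 oz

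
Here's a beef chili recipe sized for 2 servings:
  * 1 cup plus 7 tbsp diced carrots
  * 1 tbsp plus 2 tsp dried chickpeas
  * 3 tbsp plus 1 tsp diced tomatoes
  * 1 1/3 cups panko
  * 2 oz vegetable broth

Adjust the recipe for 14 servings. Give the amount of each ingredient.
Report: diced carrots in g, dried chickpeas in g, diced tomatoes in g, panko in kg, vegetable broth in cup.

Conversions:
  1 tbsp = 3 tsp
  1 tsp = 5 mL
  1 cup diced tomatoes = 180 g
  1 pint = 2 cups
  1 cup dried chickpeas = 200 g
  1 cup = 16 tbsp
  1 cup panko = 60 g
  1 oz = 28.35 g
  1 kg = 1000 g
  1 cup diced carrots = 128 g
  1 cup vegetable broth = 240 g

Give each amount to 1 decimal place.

diced carrots: 1288.0 g; dried chickpeas: 145.8 g; diced tomatoes: 262.5 g; panko: 0.6 kg; vegetable broth: 1.7 cup

Scaling factor: 14/2 = 7.
diced carrots: (1 cup + 7 tbsp = 1.4375 cup) × 7 × 128 g/cup = 1288.0 g
dried chickpeas: (1 tbsp + 2 tsp = 5/3 tbsp) × 7 ÷ 16 tbsp/cup × 200 g/cup ≈ 145.8 g
diced tomatoes: (3 tbsp + 1 tsp = 10/3 tbsp) × 7 ÷ 16 tbsp/cup × 180 g/cup = 262.5 g
panko: 4/3 cup × 7 × 60 g/cup ÷ 1000 g/kg ≈ 0.6 kg
vegetable broth: 2 oz × 7 × 28.35 g/oz ÷ 240 g/cup ≈ 1.7 cup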